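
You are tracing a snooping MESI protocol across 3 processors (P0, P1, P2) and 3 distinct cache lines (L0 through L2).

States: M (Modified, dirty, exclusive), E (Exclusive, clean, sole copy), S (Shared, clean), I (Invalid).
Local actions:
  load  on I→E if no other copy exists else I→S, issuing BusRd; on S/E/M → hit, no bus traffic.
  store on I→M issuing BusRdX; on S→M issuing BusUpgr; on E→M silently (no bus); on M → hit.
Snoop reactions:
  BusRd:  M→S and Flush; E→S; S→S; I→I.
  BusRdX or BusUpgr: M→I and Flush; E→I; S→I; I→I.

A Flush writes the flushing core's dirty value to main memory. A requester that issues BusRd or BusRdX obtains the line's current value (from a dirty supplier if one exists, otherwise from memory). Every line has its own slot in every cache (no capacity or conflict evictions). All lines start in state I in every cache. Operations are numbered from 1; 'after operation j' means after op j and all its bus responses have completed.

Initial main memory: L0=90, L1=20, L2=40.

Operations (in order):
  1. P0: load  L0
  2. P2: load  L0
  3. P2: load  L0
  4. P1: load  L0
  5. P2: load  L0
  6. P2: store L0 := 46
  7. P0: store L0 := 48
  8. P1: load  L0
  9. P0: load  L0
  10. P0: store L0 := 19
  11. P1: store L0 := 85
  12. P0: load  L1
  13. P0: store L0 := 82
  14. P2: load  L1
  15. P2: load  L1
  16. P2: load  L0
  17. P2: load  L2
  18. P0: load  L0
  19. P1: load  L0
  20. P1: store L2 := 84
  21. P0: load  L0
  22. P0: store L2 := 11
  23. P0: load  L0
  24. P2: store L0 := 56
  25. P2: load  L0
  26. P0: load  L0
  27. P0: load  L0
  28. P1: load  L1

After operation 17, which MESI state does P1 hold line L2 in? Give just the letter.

state = I

[1] P0: load  L0 | P0:E(90), P1:I, P2:I | bus: BusRd
[2] P2: load  L0 | P0:S(90), P1:I, P2:S(90) | bus: BusRd
[3] P2: load  L0 | P0:S(90), P1:I, P2:S(90) | bus: none
[4] P1: load  L0 | P0:S(90), P1:S(90), P2:S(90) | bus: BusRd
[5] P2: load  L0 | P0:S(90), P1:S(90), P2:S(90) | bus: none
[6] P2: store L0 := 46 | P0:I, P1:I, P2:M(46) | bus: BusUpgr
[7] P0: store L0 := 48 | P0:M(48), P1:I, P2:I | bus: BusRdX,Flush
[8] P1: load  L0 | P0:S(48), P1:S(48), P2:I | bus: BusRd,Flush
[9] P0: load  L0 | P0:S(48), P1:S(48), P2:I | bus: none
[10] P0: store L0 := 19 | P0:M(19), P1:I, P2:I | bus: BusUpgr
[11] P1: store L0 := 85 | P0:I, P1:M(85), P2:I | bus: BusRdX,Flush
[12] P0: load  L1 | P0:E(20), P1:I, P2:I | bus: BusRd
[13] P0: store L0 := 82 | P0:M(82), P1:I, P2:I | bus: BusRdX,Flush
[14] P2: load  L1 | P0:S(20), P1:I, P2:S(20) | bus: BusRd
[15] P2: load  L1 | P0:S(20), P1:I, P2:S(20) | bus: none
[16] P2: load  L0 | P0:S(82), P1:I, P2:S(82) | bus: BusRd,Flush
[17] P2: load  L2 | P0:I, P1:I, P2:E(40) | bus: BusRd
[18] P0: load  L0 | P0:S(82), P1:I, P2:S(82) | bus: none
[19] P1: load  L0 | P0:S(82), P1:S(82), P2:S(82) | bus: BusRd
[20] P1: store L2 := 84 | P0:I, P1:M(84), P2:I | bus: BusRdX
[21] P0: load  L0 | P0:S(82), P1:S(82), P2:S(82) | bus: none
[22] P0: store L2 := 11 | P0:M(11), P1:I, P2:I | bus: BusRdX,Flush
[23] P0: load  L0 | P0:S(82), P1:S(82), P2:S(82) | bus: none
[24] P2: store L0 := 56 | P0:I, P1:I, P2:M(56) | bus: BusUpgr
[25] P2: load  L0 | P0:I, P1:I, P2:M(56) | bus: none
[26] P0: load  L0 | P0:S(56), P1:I, P2:S(56) | bus: BusRd,Flush
[27] P0: load  L0 | P0:S(56), P1:I, P2:S(56) | bus: none
[28] P1: load  L1 | P0:S(20), P1:S(20), P2:S(20) | bus: BusRd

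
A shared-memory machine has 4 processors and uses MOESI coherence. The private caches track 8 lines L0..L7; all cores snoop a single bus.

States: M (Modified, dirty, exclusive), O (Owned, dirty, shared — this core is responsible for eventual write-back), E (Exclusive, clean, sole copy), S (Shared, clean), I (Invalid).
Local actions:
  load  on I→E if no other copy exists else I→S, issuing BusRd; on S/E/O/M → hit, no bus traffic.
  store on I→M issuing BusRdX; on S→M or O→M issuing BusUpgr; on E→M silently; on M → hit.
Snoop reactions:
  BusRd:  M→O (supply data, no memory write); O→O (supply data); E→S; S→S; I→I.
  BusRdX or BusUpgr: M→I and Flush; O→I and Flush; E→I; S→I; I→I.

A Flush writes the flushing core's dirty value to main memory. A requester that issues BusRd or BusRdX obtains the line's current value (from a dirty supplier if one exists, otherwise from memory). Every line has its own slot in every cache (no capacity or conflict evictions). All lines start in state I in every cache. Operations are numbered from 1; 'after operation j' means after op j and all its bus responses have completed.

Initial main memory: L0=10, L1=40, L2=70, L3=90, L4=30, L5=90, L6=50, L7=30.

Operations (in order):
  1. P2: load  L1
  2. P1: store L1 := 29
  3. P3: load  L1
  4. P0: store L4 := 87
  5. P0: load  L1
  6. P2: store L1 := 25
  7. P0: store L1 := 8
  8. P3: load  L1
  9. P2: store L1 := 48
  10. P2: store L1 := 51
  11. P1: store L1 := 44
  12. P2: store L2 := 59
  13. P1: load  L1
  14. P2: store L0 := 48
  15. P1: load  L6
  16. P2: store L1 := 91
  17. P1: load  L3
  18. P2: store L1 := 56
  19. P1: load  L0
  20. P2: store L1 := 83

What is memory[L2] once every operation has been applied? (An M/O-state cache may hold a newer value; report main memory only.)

memory[L2] = 70

1. P2: load  L1  bus=[BusRd]  L1: P0=I P1=I P2=E P3=I  mem[L1]=40
2. P1: store L1 := 29  bus=[BusRdX]  L1: P0=I P1=M P2=I P3=I  mem[L1]=40
3. P3: load  L1  bus=[BusRd]  L1: P0=I P1=O P2=I P3=S  mem[L1]=40
4. P0: store L4 := 87  bus=[BusRdX]  L4: P0=M P1=I P2=I P3=I  mem[L4]=30
5. P0: load  L1  bus=[BusRd]  L1: P0=S P1=O P2=I P3=S  mem[L1]=40
6. P2: store L1 := 25  bus=[BusRdX,Flush]  L1: P0=I P1=I P2=M P3=I  mem[L1]=29
7. P0: store L1 := 8  bus=[BusRdX,Flush]  L1: P0=M P1=I P2=I P3=I  mem[L1]=25
8. P3: load  L1  bus=[BusRd]  L1: P0=O P1=I P2=I P3=S  mem[L1]=25
9. P2: store L1 := 48  bus=[BusRdX,Flush]  L1: P0=I P1=I P2=M P3=I  mem[L1]=8
10. P2: store L1 := 51  bus=[-]  L1: P0=I P1=I P2=M P3=I  mem[L1]=8
11. P1: store L1 := 44  bus=[BusRdX,Flush]  L1: P0=I P1=M P2=I P3=I  mem[L1]=51
12. P2: store L2 := 59  bus=[BusRdX]  L2: P0=I P1=I P2=M P3=I  mem[L2]=70
13. P1: load  L1  bus=[-]  L1: P0=I P1=M P2=I P3=I  mem[L1]=51
14. P2: store L0 := 48  bus=[BusRdX]  L0: P0=I P1=I P2=M P3=I  mem[L0]=10
15. P1: load  L6  bus=[BusRd]  L6: P0=I P1=E P2=I P3=I  mem[L6]=50
16. P2: store L1 := 91  bus=[BusRdX,Flush]  L1: P0=I P1=I P2=M P3=I  mem[L1]=44
17. P1: load  L3  bus=[BusRd]  L3: P0=I P1=E P2=I P3=I  mem[L3]=90
18. P2: store L1 := 56  bus=[-]  L1: P0=I P1=I P2=M P3=I  mem[L1]=44
19. P1: load  L0  bus=[BusRd]  L0: P0=I P1=S P2=O P3=I  mem[L0]=10
20. P2: store L1 := 83  bus=[-]  L1: P0=I P1=I P2=M P3=I  mem[L1]=44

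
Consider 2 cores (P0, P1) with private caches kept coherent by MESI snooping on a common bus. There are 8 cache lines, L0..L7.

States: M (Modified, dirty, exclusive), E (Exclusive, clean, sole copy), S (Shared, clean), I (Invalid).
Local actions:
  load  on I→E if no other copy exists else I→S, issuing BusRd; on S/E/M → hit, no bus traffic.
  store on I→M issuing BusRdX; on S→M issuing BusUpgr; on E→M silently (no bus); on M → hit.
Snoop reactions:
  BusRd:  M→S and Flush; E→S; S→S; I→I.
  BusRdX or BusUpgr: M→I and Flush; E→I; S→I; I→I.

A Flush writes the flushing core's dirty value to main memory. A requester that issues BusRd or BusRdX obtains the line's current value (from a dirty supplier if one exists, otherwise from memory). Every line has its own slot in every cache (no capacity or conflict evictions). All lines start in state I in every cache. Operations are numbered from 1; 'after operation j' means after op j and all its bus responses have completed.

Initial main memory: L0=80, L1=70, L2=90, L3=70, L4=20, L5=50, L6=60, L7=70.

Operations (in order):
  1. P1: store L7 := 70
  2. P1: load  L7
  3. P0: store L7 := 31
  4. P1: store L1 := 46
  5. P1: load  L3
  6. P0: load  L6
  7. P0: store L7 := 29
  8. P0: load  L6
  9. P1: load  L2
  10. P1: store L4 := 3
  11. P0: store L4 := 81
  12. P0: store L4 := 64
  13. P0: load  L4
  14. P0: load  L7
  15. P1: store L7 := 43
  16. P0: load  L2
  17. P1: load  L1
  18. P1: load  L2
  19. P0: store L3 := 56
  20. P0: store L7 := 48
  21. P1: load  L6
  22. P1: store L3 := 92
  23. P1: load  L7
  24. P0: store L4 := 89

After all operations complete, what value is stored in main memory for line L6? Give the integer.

step 1: P1: store L7 := 70  ⟶  IM  (L7)  txn=BusRdX  M[L7]=70
step 2: P1: load  L7  ⟶  IM  (L7)  txn=∅  M[L7]=70
step 3: P0: store L7 := 31  ⟶  MI  (L7)  txn=BusRdX+Flush  M[L7]=70
step 4: P1: store L1 := 46  ⟶  IM  (L1)  txn=BusRdX  M[L1]=70
step 5: P1: load  L3  ⟶  IE  (L3)  txn=BusRd  M[L3]=70
step 6: P0: load  L6  ⟶  EI  (L6)  txn=BusRd  M[L6]=60
step 7: P0: store L7 := 29  ⟶  MI  (L7)  txn=∅  M[L7]=70
step 8: P0: load  L6  ⟶  EI  (L6)  txn=∅  M[L6]=60
step 9: P1: load  L2  ⟶  IE  (L2)  txn=BusRd  M[L2]=90
step 10: P1: store L4 := 3  ⟶  IM  (L4)  txn=BusRdX  M[L4]=20
step 11: P0: store L4 := 81  ⟶  MI  (L4)  txn=BusRdX+Flush  M[L4]=3
step 12: P0: store L4 := 64  ⟶  MI  (L4)  txn=∅  M[L4]=3
step 13: P0: load  L4  ⟶  MI  (L4)  txn=∅  M[L4]=3
step 14: P0: load  L7  ⟶  MI  (L7)  txn=∅  M[L7]=70
step 15: P1: store L7 := 43  ⟶  IM  (L7)  txn=BusRdX+Flush  M[L7]=29
step 16: P0: load  L2  ⟶  SS  (L2)  txn=BusRd  M[L2]=90
step 17: P1: load  L1  ⟶  IM  (L1)  txn=∅  M[L1]=70
step 18: P1: load  L2  ⟶  SS  (L2)  txn=∅  M[L2]=90
step 19: P0: store L3 := 56  ⟶  MI  (L3)  txn=BusRdX  M[L3]=70
step 20: P0: store L7 := 48  ⟶  MI  (L7)  txn=BusRdX+Flush  M[L7]=43
step 21: P1: load  L6  ⟶  SS  (L6)  txn=BusRd  M[L6]=60
step 22: P1: store L3 := 92  ⟶  IM  (L3)  txn=BusRdX+Flush  M[L3]=56
step 23: P1: load  L7  ⟶  SS  (L7)  txn=BusRd+Flush  M[L7]=48
step 24: P0: store L4 := 89  ⟶  MI  (L4)  txn=∅  M[L4]=3

memory[L6] = 60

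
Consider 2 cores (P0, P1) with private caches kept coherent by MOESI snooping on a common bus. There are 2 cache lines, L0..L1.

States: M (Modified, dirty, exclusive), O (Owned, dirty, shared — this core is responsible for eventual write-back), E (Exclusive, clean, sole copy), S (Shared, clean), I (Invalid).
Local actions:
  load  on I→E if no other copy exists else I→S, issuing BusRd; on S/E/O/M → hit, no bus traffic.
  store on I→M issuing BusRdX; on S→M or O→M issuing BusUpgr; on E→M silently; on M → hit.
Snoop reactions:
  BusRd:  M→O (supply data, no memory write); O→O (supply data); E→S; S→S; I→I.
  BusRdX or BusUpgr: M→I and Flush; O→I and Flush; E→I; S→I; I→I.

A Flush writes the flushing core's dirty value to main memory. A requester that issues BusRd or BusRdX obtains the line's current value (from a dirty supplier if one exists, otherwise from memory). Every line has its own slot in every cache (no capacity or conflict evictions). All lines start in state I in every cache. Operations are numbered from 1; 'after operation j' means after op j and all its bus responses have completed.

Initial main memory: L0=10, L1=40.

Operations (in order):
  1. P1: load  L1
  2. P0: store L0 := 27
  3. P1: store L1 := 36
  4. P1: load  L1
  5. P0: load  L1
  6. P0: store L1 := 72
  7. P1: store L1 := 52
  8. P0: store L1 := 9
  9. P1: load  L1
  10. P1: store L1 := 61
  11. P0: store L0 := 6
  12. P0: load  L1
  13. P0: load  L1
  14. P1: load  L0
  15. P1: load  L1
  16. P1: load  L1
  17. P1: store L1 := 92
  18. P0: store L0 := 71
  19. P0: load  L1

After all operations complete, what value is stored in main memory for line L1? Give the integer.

  op1 P1: load  L1 → I/E on L1; bus BusRd; mem=40
  op2 P0: store L0 := 27 → M/I on L0; bus BusRdX; mem=10
  op3 P1: store L1 := 36 → I/M on L1; bus (none); mem=40
  op4 P1: load  L1 → I/M on L1; bus (none); mem=40
  op5 P0: load  L1 → S/O on L1; bus BusRd; mem=40
  op6 P0: store L1 := 72 → M/I on L1; bus BusUpgr Flush; mem=36
  op7 P1: store L1 := 52 → I/M on L1; bus BusRdX Flush; mem=72
  op8 P0: store L1 := 9 → M/I on L1; bus BusRdX Flush; mem=52
  op9 P1: load  L1 → O/S on L1; bus BusRd; mem=52
  op10 P1: store L1 := 61 → I/M on L1; bus BusUpgr Flush; mem=9
  op11 P0: store L0 := 6 → M/I on L0; bus (none); mem=10
  op12 P0: load  L1 → S/O on L1; bus BusRd; mem=9
  op13 P0: load  L1 → S/O on L1; bus (none); mem=9
  op14 P1: load  L0 → O/S on L0; bus BusRd; mem=10
  op15 P1: load  L1 → S/O on L1; bus (none); mem=9
  op16 P1: load  L1 → S/O on L1; bus (none); mem=9
  op17 P1: store L1 := 92 → I/M on L1; bus BusUpgr; mem=9
  op18 P0: store L0 := 71 → M/I on L0; bus BusUpgr; mem=10
  op19 P0: load  L1 → S/O on L1; bus BusRd; mem=9

memory[L1] = 9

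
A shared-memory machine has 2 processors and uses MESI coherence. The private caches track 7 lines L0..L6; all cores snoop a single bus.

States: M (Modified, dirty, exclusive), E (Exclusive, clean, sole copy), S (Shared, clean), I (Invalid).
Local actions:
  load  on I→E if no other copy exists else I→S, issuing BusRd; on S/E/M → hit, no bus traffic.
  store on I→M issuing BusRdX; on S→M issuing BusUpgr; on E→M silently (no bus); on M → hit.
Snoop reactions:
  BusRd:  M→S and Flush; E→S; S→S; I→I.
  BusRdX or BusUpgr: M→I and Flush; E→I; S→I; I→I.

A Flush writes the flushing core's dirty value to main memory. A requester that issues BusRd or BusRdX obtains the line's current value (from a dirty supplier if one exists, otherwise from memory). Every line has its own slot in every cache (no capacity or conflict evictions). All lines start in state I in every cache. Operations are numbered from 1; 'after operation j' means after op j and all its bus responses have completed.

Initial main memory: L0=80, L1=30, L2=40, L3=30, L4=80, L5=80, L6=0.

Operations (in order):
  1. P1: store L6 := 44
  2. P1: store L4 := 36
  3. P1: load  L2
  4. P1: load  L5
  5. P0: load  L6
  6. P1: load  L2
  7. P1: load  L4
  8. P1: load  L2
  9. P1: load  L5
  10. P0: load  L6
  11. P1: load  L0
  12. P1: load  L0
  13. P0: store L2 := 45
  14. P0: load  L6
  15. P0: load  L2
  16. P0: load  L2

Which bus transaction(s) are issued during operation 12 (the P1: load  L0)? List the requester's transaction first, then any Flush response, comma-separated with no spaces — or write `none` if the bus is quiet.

bus = none

[1] P1: store L6 := 44 | P0:I, P1:M(44) | bus: BusRdX
[2] P1: store L4 := 36 | P0:I, P1:M(36) | bus: BusRdX
[3] P1: load  L2 | P0:I, P1:E(40) | bus: BusRd
[4] P1: load  L5 | P0:I, P1:E(80) | bus: BusRd
[5] P0: load  L6 | P0:S(44), P1:S(44) | bus: BusRd,Flush
[6] P1: load  L2 | P0:I, P1:E(40) | bus: none
[7] P1: load  L4 | P0:I, P1:M(36) | bus: none
[8] P1: load  L2 | P0:I, P1:E(40) | bus: none
[9] P1: load  L5 | P0:I, P1:E(80) | bus: none
[10] P0: load  L6 | P0:S(44), P1:S(44) | bus: none
[11] P1: load  L0 | P0:I, P1:E(80) | bus: BusRd
[12] P1: load  L0 | P0:I, P1:E(80) | bus: none
[13] P0: store L2 := 45 | P0:M(45), P1:I | bus: BusRdX
[14] P0: load  L6 | P0:S(44), P1:S(44) | bus: none
[15] P0: load  L2 | P0:M(45), P1:I | bus: none
[16] P0: load  L2 | P0:M(45), P1:I | bus: none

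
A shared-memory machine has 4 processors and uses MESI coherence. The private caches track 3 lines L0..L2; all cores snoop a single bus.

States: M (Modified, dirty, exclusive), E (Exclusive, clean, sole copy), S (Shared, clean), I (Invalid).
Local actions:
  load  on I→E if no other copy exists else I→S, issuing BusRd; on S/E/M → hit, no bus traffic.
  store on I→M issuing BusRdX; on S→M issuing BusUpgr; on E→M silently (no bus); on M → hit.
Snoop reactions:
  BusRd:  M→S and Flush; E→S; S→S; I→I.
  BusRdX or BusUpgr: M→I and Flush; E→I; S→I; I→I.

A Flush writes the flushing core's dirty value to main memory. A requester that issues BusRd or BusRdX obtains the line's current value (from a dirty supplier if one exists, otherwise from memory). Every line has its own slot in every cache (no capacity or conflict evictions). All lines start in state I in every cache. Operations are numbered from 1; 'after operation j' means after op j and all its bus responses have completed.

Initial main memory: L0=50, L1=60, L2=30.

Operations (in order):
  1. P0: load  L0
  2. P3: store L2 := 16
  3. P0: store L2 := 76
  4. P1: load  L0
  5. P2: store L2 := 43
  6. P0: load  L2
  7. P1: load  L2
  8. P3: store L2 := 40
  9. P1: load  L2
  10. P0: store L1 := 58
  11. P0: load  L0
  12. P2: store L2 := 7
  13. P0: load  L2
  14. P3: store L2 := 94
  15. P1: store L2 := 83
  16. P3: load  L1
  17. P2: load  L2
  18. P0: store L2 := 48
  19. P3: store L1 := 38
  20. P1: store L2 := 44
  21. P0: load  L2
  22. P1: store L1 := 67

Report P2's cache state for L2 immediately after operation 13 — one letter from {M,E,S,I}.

  op1 P0: load  L0 → E/I/I/I on L0; bus BusRd; mem=50
  op2 P3: store L2 := 16 → I/I/I/M on L2; bus BusRdX; mem=30
  op3 P0: store L2 := 76 → M/I/I/I on L2; bus BusRdX Flush; mem=16
  op4 P1: load  L0 → S/S/I/I on L0; bus BusRd; mem=50
  op5 P2: store L2 := 43 → I/I/M/I on L2; bus BusRdX Flush; mem=76
  op6 P0: load  L2 → S/I/S/I on L2; bus BusRd Flush; mem=43
  op7 P1: load  L2 → S/S/S/I on L2; bus BusRd; mem=43
  op8 P3: store L2 := 40 → I/I/I/M on L2; bus BusRdX; mem=43
  op9 P1: load  L2 → I/S/I/S on L2; bus BusRd Flush; mem=40
  op10 P0: store L1 := 58 → M/I/I/I on L1; bus BusRdX; mem=60
  op11 P0: load  L0 → S/S/I/I on L0; bus (none); mem=50
  op12 P2: store L2 := 7 → I/I/M/I on L2; bus BusRdX; mem=40
  op13 P0: load  L2 → S/I/S/I on L2; bus BusRd Flush; mem=7
  op14 P3: store L2 := 94 → I/I/I/M on L2; bus BusRdX; mem=7
  op15 P1: store L2 := 83 → I/M/I/I on L2; bus BusRdX Flush; mem=94
  op16 P3: load  L1 → S/I/I/S on L1; bus BusRd Flush; mem=58
  op17 P2: load  L2 → I/S/S/I on L2; bus BusRd Flush; mem=83
  op18 P0: store L2 := 48 → M/I/I/I on L2; bus BusRdX; mem=83
  op19 P3: store L1 := 38 → I/I/I/M on L1; bus BusUpgr; mem=58
  op20 P1: store L2 := 44 → I/M/I/I on L2; bus BusRdX Flush; mem=48
  op21 P0: load  L2 → S/S/I/I on L2; bus BusRd Flush; mem=44
  op22 P1: store L1 := 67 → I/M/I/I on L1; bus BusRdX Flush; mem=38

state = S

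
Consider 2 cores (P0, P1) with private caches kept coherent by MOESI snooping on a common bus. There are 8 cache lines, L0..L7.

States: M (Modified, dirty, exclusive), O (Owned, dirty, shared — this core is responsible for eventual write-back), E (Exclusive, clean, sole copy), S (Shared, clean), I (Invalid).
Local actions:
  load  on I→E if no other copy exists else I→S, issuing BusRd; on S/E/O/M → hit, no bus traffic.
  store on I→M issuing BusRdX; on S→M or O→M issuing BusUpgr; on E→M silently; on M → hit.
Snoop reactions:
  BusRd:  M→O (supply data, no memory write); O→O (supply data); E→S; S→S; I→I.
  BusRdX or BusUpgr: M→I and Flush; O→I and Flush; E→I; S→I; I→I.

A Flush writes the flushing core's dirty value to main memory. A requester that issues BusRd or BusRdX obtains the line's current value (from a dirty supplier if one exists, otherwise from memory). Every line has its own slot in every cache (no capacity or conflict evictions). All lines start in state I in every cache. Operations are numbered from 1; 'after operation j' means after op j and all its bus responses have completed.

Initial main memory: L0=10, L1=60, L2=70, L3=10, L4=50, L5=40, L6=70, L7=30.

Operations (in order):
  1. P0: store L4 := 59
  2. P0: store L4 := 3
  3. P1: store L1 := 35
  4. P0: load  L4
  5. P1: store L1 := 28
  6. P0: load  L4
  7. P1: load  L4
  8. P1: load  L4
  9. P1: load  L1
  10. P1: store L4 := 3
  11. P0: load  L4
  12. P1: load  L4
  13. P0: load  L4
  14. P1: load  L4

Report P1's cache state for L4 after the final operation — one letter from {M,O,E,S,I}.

state = O

[1] P0: store L4 := 59 | P0:M(59), P1:I | bus: BusRdX
[2] P0: store L4 := 3 | P0:M(3), P1:I | bus: none
[3] P1: store L1 := 35 | P0:I, P1:M(35) | bus: BusRdX
[4] P0: load  L4 | P0:M(3), P1:I | bus: none
[5] P1: store L1 := 28 | P0:I, P1:M(28) | bus: none
[6] P0: load  L4 | P0:M(3), P1:I | bus: none
[7] P1: load  L4 | P0:O(3), P1:S(3) | bus: BusRd
[8] P1: load  L4 | P0:O(3), P1:S(3) | bus: none
[9] P1: load  L1 | P0:I, P1:M(28) | bus: none
[10] P1: store L4 := 3 | P0:I, P1:M(3) | bus: BusUpgr,Flush
[11] P0: load  L4 | P0:S(3), P1:O(3) | bus: BusRd
[12] P1: load  L4 | P0:S(3), P1:O(3) | bus: none
[13] P0: load  L4 | P0:S(3), P1:O(3) | bus: none
[14] P1: load  L4 | P0:S(3), P1:O(3) | bus: none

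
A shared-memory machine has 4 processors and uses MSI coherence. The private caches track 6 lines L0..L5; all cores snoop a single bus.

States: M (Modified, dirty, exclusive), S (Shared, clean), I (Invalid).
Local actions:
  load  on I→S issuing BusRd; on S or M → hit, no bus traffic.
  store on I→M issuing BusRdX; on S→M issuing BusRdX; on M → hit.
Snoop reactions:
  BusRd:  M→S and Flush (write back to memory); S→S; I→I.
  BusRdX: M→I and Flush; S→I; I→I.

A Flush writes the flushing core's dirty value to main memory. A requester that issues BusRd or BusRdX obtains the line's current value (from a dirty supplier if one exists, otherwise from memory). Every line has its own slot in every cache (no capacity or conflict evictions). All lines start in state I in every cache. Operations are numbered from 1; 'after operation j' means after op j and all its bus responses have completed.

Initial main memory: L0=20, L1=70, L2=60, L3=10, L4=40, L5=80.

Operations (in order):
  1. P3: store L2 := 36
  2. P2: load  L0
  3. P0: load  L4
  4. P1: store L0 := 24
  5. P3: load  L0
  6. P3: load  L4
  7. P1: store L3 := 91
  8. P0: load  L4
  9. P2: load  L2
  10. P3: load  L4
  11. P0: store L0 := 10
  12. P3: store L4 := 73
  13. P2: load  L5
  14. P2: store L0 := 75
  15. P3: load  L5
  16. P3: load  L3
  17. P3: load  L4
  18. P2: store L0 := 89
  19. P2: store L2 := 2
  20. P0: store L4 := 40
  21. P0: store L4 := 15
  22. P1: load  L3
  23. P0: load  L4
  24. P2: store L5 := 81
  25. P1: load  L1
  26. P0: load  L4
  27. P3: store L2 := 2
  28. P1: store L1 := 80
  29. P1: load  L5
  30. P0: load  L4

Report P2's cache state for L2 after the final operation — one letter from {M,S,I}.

[1] P3: store L2 := 36 | P0:I, P1:I, P2:I, P3:M(36) | bus: BusRdX
[2] P2: load  L0 | P0:I, P1:I, P2:S(20), P3:I | bus: BusRd
[3] P0: load  L4 | P0:S(40), P1:I, P2:I, P3:I | bus: BusRd
[4] P1: store L0 := 24 | P0:I, P1:M(24), P2:I, P3:I | bus: BusRdX
[5] P3: load  L0 | P0:I, P1:S(24), P2:I, P3:S(24) | bus: BusRd,Flush
[6] P3: load  L4 | P0:S(40), P1:I, P2:I, P3:S(40) | bus: BusRd
[7] P1: store L3 := 91 | P0:I, P1:M(91), P2:I, P3:I | bus: BusRdX
[8] P0: load  L4 | P0:S(40), P1:I, P2:I, P3:S(40) | bus: none
[9] P2: load  L2 | P0:I, P1:I, P2:S(36), P3:S(36) | bus: BusRd,Flush
[10] P3: load  L4 | P0:S(40), P1:I, P2:I, P3:S(40) | bus: none
[11] P0: store L0 := 10 | P0:M(10), P1:I, P2:I, P3:I | bus: BusRdX
[12] P3: store L4 := 73 | P0:I, P1:I, P2:I, P3:M(73) | bus: BusRdX
[13] P2: load  L5 | P0:I, P1:I, P2:S(80), P3:I | bus: BusRd
[14] P2: store L0 := 75 | P0:I, P1:I, P2:M(75), P3:I | bus: BusRdX,Flush
[15] P3: load  L5 | P0:I, P1:I, P2:S(80), P3:S(80) | bus: BusRd
[16] P3: load  L3 | P0:I, P1:S(91), P2:I, P3:S(91) | bus: BusRd,Flush
[17] P3: load  L4 | P0:I, P1:I, P2:I, P3:M(73) | bus: none
[18] P2: store L0 := 89 | P0:I, P1:I, P2:M(89), P3:I | bus: none
[19] P2: store L2 := 2 | P0:I, P1:I, P2:M(2), P3:I | bus: BusRdX
[20] P0: store L4 := 40 | P0:M(40), P1:I, P2:I, P3:I | bus: BusRdX,Flush
[21] P0: store L4 := 15 | P0:M(15), P1:I, P2:I, P3:I | bus: none
[22] P1: load  L3 | P0:I, P1:S(91), P2:I, P3:S(91) | bus: none
[23] P0: load  L4 | P0:M(15), P1:I, P2:I, P3:I | bus: none
[24] P2: store L5 := 81 | P0:I, P1:I, P2:M(81), P3:I | bus: BusRdX
[25] P1: load  L1 | P0:I, P1:S(70), P2:I, P3:I | bus: BusRd
[26] P0: load  L4 | P0:M(15), P1:I, P2:I, P3:I | bus: none
[27] P3: store L2 := 2 | P0:I, P1:I, P2:I, P3:M(2) | bus: BusRdX,Flush
[28] P1: store L1 := 80 | P0:I, P1:M(80), P2:I, P3:I | bus: BusRdX
[29] P1: load  L5 | P0:I, P1:S(81), P2:S(81), P3:I | bus: BusRd,Flush
[30] P0: load  L4 | P0:M(15), P1:I, P2:I, P3:I | bus: none

state = I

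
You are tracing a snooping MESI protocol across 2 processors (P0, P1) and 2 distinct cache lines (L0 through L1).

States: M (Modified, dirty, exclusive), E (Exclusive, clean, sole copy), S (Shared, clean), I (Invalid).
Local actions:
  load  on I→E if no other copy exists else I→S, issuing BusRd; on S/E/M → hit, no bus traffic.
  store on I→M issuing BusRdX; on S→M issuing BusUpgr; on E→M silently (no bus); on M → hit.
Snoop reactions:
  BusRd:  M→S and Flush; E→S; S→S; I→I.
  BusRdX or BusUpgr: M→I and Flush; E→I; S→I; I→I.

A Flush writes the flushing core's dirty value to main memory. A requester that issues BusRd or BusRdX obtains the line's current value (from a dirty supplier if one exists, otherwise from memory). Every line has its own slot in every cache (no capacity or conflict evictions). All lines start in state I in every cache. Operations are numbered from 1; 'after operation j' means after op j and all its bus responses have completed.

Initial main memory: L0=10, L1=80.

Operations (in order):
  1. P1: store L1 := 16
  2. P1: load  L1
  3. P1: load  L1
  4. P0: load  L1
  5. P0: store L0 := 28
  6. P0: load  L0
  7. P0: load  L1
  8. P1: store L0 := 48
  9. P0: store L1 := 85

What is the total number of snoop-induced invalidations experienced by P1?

invalidations = 1

step 1: P1: store L1 := 16  ⟶  IM  (L1)  txn=BusRdX  M[L1]=80
step 2: P1: load  L1  ⟶  IM  (L1)  txn=∅  M[L1]=80
step 3: P1: load  L1  ⟶  IM  (L1)  txn=∅  M[L1]=80
step 4: P0: load  L1  ⟶  SS  (L1)  txn=BusRd+Flush  M[L1]=16
step 5: P0: store L0 := 28  ⟶  MI  (L0)  txn=BusRdX  M[L0]=10
step 6: P0: load  L0  ⟶  MI  (L0)  txn=∅  M[L0]=10
step 7: P0: load  L1  ⟶  SS  (L1)  txn=∅  M[L1]=16
step 8: P1: store L0 := 48  ⟶  IM  (L0)  txn=BusRdX+Flush  M[L0]=28
step 9: P0: store L1 := 85  ⟶  MI  (L1)  txn=BusUpgr  M[L1]=16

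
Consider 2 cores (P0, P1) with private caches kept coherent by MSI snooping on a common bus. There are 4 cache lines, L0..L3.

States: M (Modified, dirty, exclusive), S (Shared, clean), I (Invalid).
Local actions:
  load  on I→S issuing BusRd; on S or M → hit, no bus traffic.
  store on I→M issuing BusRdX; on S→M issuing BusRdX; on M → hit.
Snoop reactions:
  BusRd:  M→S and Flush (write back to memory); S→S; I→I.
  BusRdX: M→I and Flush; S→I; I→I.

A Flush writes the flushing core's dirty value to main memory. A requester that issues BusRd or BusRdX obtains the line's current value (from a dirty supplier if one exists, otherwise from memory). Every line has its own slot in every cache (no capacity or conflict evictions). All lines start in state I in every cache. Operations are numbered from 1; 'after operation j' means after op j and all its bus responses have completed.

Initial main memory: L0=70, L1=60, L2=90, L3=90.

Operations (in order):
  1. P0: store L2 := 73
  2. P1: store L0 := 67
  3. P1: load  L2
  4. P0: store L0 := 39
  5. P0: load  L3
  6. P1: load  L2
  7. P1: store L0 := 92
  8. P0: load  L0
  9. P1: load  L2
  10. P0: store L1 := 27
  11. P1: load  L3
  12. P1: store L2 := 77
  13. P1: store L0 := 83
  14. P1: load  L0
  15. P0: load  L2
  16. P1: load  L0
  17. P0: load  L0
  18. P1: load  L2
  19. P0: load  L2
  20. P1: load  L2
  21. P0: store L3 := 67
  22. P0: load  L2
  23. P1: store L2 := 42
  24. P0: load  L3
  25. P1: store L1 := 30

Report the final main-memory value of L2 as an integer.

[1] P0: store L2 := 73 | P0:M(73), P1:I | bus: BusRdX
[2] P1: store L0 := 67 | P0:I, P1:M(67) | bus: BusRdX
[3] P1: load  L2 | P0:S(73), P1:S(73) | bus: BusRd,Flush
[4] P0: store L0 := 39 | P0:M(39), P1:I | bus: BusRdX,Flush
[5] P0: load  L3 | P0:S(90), P1:I | bus: BusRd
[6] P1: load  L2 | P0:S(73), P1:S(73) | bus: none
[7] P1: store L0 := 92 | P0:I, P1:M(92) | bus: BusRdX,Flush
[8] P0: load  L0 | P0:S(92), P1:S(92) | bus: BusRd,Flush
[9] P1: load  L2 | P0:S(73), P1:S(73) | bus: none
[10] P0: store L1 := 27 | P0:M(27), P1:I | bus: BusRdX
[11] P1: load  L3 | P0:S(90), P1:S(90) | bus: BusRd
[12] P1: store L2 := 77 | P0:I, P1:M(77) | bus: BusRdX
[13] P1: store L0 := 83 | P0:I, P1:M(83) | bus: BusRdX
[14] P1: load  L0 | P0:I, P1:M(83) | bus: none
[15] P0: load  L2 | P0:S(77), P1:S(77) | bus: BusRd,Flush
[16] P1: load  L0 | P0:I, P1:M(83) | bus: none
[17] P0: load  L0 | P0:S(83), P1:S(83) | bus: BusRd,Flush
[18] P1: load  L2 | P0:S(77), P1:S(77) | bus: none
[19] P0: load  L2 | P0:S(77), P1:S(77) | bus: none
[20] P1: load  L2 | P0:S(77), P1:S(77) | bus: none
[21] P0: store L3 := 67 | P0:M(67), P1:I | bus: BusRdX
[22] P0: load  L2 | P0:S(77), P1:S(77) | bus: none
[23] P1: store L2 := 42 | P0:I, P1:M(42) | bus: BusRdX
[24] P0: load  L3 | P0:M(67), P1:I | bus: none
[25] P1: store L1 := 30 | P0:I, P1:M(30) | bus: BusRdX,Flush

memory[L2] = 77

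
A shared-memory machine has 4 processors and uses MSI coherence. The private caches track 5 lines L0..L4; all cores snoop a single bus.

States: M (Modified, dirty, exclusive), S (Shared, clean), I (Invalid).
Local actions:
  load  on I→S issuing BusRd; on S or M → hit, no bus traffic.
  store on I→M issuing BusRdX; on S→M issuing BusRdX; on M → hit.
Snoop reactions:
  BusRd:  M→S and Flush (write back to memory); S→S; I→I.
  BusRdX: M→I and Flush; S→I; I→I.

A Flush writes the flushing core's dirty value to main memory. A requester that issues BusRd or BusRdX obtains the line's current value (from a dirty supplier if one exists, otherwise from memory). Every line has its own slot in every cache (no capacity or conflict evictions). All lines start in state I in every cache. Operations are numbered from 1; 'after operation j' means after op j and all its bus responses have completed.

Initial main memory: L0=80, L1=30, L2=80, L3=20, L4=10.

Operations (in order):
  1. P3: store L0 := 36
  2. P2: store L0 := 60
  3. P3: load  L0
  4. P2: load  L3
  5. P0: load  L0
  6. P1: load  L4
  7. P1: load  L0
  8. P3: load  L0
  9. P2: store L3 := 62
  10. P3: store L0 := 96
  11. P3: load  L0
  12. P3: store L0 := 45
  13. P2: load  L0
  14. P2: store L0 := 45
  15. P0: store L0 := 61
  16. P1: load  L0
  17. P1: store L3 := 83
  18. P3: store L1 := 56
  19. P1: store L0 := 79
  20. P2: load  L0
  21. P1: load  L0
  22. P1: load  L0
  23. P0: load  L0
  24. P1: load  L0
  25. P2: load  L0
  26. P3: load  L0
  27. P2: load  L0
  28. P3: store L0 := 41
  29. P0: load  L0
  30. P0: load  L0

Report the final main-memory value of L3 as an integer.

  op1 P3: store L0 := 36 → I/I/I/M on L0; bus BusRdX; mem=80
  op2 P2: store L0 := 60 → I/I/M/I on L0; bus BusRdX Flush; mem=36
  op3 P3: load  L0 → I/I/S/S on L0; bus BusRd Flush; mem=60
  op4 P2: load  L3 → I/I/S/I on L3; bus BusRd; mem=20
  op5 P0: load  L0 → S/I/S/S on L0; bus BusRd; mem=60
  op6 P1: load  L4 → I/S/I/I on L4; bus BusRd; mem=10
  op7 P1: load  L0 → S/S/S/S on L0; bus BusRd; mem=60
  op8 P3: load  L0 → S/S/S/S on L0; bus (none); mem=60
  op9 P2: store L3 := 62 → I/I/M/I on L3; bus BusRdX; mem=20
  op10 P3: store L0 := 96 → I/I/I/M on L0; bus BusRdX; mem=60
  op11 P3: load  L0 → I/I/I/M on L0; bus (none); mem=60
  op12 P3: store L0 := 45 → I/I/I/M on L0; bus (none); mem=60
  op13 P2: load  L0 → I/I/S/S on L0; bus BusRd Flush; mem=45
  op14 P2: store L0 := 45 → I/I/M/I on L0; bus BusRdX; mem=45
  op15 P0: store L0 := 61 → M/I/I/I on L0; bus BusRdX Flush; mem=45
  op16 P1: load  L0 → S/S/I/I on L0; bus BusRd Flush; mem=61
  op17 P1: store L3 := 83 → I/M/I/I on L3; bus BusRdX Flush; mem=62
  op18 P3: store L1 := 56 → I/I/I/M on L1; bus BusRdX; mem=30
  op19 P1: store L0 := 79 → I/M/I/I on L0; bus BusRdX; mem=61
  op20 P2: load  L0 → I/S/S/I on L0; bus BusRd Flush; mem=79
  op21 P1: load  L0 → I/S/S/I on L0; bus (none); mem=79
  op22 P1: load  L0 → I/S/S/I on L0; bus (none); mem=79
  op23 P0: load  L0 → S/S/S/I on L0; bus BusRd; mem=79
  op24 P1: load  L0 → S/S/S/I on L0; bus (none); mem=79
  op25 P2: load  L0 → S/S/S/I on L0; bus (none); mem=79
  op26 P3: load  L0 → S/S/S/S on L0; bus BusRd; mem=79
  op27 P2: load  L0 → S/S/S/S on L0; bus (none); mem=79
  op28 P3: store L0 := 41 → I/I/I/M on L0; bus BusRdX; mem=79
  op29 P0: load  L0 → S/I/I/S on L0; bus BusRd Flush; mem=41
  op30 P0: load  L0 → S/I/I/S on L0; bus (none); mem=41

memory[L3] = 62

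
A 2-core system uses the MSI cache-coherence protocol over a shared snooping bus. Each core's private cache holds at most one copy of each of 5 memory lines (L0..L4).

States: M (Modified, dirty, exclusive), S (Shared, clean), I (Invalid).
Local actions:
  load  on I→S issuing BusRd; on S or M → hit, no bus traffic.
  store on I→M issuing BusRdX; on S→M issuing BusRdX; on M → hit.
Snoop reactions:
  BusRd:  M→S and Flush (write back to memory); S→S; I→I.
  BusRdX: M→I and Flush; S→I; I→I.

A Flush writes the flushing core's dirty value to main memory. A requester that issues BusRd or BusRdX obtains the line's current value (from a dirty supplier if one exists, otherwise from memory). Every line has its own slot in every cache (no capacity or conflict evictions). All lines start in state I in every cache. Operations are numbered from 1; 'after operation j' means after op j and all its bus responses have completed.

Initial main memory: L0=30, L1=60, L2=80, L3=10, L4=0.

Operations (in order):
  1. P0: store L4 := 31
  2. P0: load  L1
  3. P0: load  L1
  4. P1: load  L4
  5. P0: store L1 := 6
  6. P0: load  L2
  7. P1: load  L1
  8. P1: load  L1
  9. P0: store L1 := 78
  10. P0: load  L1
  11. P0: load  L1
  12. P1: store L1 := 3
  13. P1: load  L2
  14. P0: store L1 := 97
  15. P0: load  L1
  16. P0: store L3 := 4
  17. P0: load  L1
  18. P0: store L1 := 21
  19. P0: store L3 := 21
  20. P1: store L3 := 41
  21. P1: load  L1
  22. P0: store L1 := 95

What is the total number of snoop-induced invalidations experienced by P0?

invalidations = 2

step 1: P0: store L4 := 31  ⟶  MI  (L4)  txn=BusRdX  M[L4]=0
step 2: P0: load  L1  ⟶  SI  (L1)  txn=BusRd  M[L1]=60
step 3: P0: load  L1  ⟶  SI  (L1)  txn=∅  M[L1]=60
step 4: P1: load  L4  ⟶  SS  (L4)  txn=BusRd+Flush  M[L4]=31
step 5: P0: store L1 := 6  ⟶  MI  (L1)  txn=BusRdX  M[L1]=60
step 6: P0: load  L2  ⟶  SI  (L2)  txn=BusRd  M[L2]=80
step 7: P1: load  L1  ⟶  SS  (L1)  txn=BusRd+Flush  M[L1]=6
step 8: P1: load  L1  ⟶  SS  (L1)  txn=∅  M[L1]=6
step 9: P0: store L1 := 78  ⟶  MI  (L1)  txn=BusRdX  M[L1]=6
step 10: P0: load  L1  ⟶  MI  (L1)  txn=∅  M[L1]=6
step 11: P0: load  L1  ⟶  MI  (L1)  txn=∅  M[L1]=6
step 12: P1: store L1 := 3  ⟶  IM  (L1)  txn=BusRdX+Flush  M[L1]=78
step 13: P1: load  L2  ⟶  SS  (L2)  txn=BusRd  M[L2]=80
step 14: P0: store L1 := 97  ⟶  MI  (L1)  txn=BusRdX+Flush  M[L1]=3
step 15: P0: load  L1  ⟶  MI  (L1)  txn=∅  M[L1]=3
step 16: P0: store L3 := 4  ⟶  MI  (L3)  txn=BusRdX  M[L3]=10
step 17: P0: load  L1  ⟶  MI  (L1)  txn=∅  M[L1]=3
step 18: P0: store L1 := 21  ⟶  MI  (L1)  txn=∅  M[L1]=3
step 19: P0: store L3 := 21  ⟶  MI  (L3)  txn=∅  M[L3]=10
step 20: P1: store L3 := 41  ⟶  IM  (L3)  txn=BusRdX+Flush  M[L3]=21
step 21: P1: load  L1  ⟶  SS  (L1)  txn=BusRd+Flush  M[L1]=21
step 22: P0: store L1 := 95  ⟶  MI  (L1)  txn=BusRdX  M[L1]=21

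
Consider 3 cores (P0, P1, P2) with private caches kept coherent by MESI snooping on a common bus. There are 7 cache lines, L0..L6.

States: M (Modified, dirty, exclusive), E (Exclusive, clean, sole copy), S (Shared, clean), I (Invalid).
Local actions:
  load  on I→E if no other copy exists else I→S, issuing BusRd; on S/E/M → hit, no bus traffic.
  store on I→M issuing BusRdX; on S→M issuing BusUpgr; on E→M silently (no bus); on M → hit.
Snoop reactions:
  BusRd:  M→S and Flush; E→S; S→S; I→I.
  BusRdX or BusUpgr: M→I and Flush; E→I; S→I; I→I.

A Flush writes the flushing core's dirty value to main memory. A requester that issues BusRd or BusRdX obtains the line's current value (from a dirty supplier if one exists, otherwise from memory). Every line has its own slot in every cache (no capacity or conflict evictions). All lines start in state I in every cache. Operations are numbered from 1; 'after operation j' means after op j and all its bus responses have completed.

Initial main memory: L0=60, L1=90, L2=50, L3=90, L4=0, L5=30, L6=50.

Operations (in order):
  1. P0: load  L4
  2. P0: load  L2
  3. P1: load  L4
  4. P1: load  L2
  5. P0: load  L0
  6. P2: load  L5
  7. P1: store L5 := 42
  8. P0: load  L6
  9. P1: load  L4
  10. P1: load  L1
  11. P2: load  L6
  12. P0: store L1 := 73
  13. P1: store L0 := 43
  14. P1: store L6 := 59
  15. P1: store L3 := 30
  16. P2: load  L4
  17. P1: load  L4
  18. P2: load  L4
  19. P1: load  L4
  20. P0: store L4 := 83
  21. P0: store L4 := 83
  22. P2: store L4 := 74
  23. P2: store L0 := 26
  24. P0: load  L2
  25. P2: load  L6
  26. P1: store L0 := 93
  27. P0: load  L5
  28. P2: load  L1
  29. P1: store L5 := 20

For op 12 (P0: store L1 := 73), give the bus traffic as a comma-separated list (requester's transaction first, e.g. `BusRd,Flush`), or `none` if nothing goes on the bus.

step 1: P0: load  L4  ⟶  EII  (L4)  txn=BusRd  M[L4]=0
step 2: P0: load  L2  ⟶  EII  (L2)  txn=BusRd  M[L2]=50
step 3: P1: load  L4  ⟶  SSI  (L4)  txn=BusRd  M[L4]=0
step 4: P1: load  L2  ⟶  SSI  (L2)  txn=BusRd  M[L2]=50
step 5: P0: load  L0  ⟶  EII  (L0)  txn=BusRd  M[L0]=60
step 6: P2: load  L5  ⟶  IIE  (L5)  txn=BusRd  M[L5]=30
step 7: P1: store L5 := 42  ⟶  IMI  (L5)  txn=BusRdX  M[L5]=30
step 8: P0: load  L6  ⟶  EII  (L6)  txn=BusRd  M[L6]=50
step 9: P1: load  L4  ⟶  SSI  (L4)  txn=∅  M[L4]=0
step 10: P1: load  L1  ⟶  IEI  (L1)  txn=BusRd  M[L1]=90
step 11: P2: load  L6  ⟶  SIS  (L6)  txn=BusRd  M[L6]=50
step 12: P0: store L1 := 73  ⟶  MII  (L1)  txn=BusRdX  M[L1]=90
step 13: P1: store L0 := 43  ⟶  IMI  (L0)  txn=BusRdX  M[L0]=60
step 14: P1: store L6 := 59  ⟶  IMI  (L6)  txn=BusRdX  M[L6]=50
step 15: P1: store L3 := 30  ⟶  IMI  (L3)  txn=BusRdX  M[L3]=90
step 16: P2: load  L4  ⟶  SSS  (L4)  txn=BusRd  M[L4]=0
step 17: P1: load  L4  ⟶  SSS  (L4)  txn=∅  M[L4]=0
step 18: P2: load  L4  ⟶  SSS  (L4)  txn=∅  M[L4]=0
step 19: P1: load  L4  ⟶  SSS  (L4)  txn=∅  M[L4]=0
step 20: P0: store L4 := 83  ⟶  MII  (L4)  txn=BusUpgr  M[L4]=0
step 21: P0: store L4 := 83  ⟶  MII  (L4)  txn=∅  M[L4]=0
step 22: P2: store L4 := 74  ⟶  IIM  (L4)  txn=BusRdX+Flush  M[L4]=83
step 23: P2: store L0 := 26  ⟶  IIM  (L0)  txn=BusRdX+Flush  M[L0]=43
step 24: P0: load  L2  ⟶  SSI  (L2)  txn=∅  M[L2]=50
step 25: P2: load  L6  ⟶  ISS  (L6)  txn=BusRd+Flush  M[L6]=59
step 26: P1: store L0 := 93  ⟶  IMI  (L0)  txn=BusRdX+Flush  M[L0]=26
step 27: P0: load  L5  ⟶  SSI  (L5)  txn=BusRd+Flush  M[L5]=42
step 28: P2: load  L1  ⟶  SIS  (L1)  txn=BusRd+Flush  M[L1]=73
step 29: P1: store L5 := 20  ⟶  IMI  (L5)  txn=BusUpgr  M[L5]=42

bus = BusRdX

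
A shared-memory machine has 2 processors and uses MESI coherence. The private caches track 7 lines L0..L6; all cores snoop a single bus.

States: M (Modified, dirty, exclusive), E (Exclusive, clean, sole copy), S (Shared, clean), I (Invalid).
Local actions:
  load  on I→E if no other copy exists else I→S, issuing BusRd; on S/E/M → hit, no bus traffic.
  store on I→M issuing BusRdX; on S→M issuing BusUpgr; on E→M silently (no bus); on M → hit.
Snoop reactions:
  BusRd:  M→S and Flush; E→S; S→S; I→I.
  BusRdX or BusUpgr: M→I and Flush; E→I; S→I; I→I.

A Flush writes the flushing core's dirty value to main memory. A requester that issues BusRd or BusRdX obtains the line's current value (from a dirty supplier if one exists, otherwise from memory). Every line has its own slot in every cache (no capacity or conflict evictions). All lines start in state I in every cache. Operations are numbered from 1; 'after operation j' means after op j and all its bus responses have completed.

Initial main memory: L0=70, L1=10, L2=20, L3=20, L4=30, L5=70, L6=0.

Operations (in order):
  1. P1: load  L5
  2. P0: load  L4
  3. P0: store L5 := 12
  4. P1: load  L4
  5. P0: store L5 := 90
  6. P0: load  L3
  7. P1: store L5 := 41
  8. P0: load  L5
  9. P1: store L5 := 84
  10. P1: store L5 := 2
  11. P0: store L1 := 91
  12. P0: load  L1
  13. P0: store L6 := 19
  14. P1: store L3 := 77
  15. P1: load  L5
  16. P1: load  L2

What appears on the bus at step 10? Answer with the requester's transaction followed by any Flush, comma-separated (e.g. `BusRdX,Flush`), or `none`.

bus = none

[1] P1: load  L5 | P0:I, P1:E(70) | bus: BusRd
[2] P0: load  L4 | P0:E(30), P1:I | bus: BusRd
[3] P0: store L5 := 12 | P0:M(12), P1:I | bus: BusRdX
[4] P1: load  L4 | P0:S(30), P1:S(30) | bus: BusRd
[5] P0: store L5 := 90 | P0:M(90), P1:I | bus: none
[6] P0: load  L3 | P0:E(20), P1:I | bus: BusRd
[7] P1: store L5 := 41 | P0:I, P1:M(41) | bus: BusRdX,Flush
[8] P0: load  L5 | P0:S(41), P1:S(41) | bus: BusRd,Flush
[9] P1: store L5 := 84 | P0:I, P1:M(84) | bus: BusUpgr
[10] P1: store L5 := 2 | P0:I, P1:M(2) | bus: none
[11] P0: store L1 := 91 | P0:M(91), P1:I | bus: BusRdX
[12] P0: load  L1 | P0:M(91), P1:I | bus: none
[13] P0: store L6 := 19 | P0:M(19), P1:I | bus: BusRdX
[14] P1: store L3 := 77 | P0:I, P1:M(77) | bus: BusRdX
[15] P1: load  L5 | P0:I, P1:M(2) | bus: none
[16] P1: load  L2 | P0:I, P1:E(20) | bus: BusRd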